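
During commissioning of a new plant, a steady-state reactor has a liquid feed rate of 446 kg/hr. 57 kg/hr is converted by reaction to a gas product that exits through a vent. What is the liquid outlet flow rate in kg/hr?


Steady-state mass balance on the main outlet: F_out = F_in - F_removed
F_out = 446 - 57
F_out = 389 kg/hr


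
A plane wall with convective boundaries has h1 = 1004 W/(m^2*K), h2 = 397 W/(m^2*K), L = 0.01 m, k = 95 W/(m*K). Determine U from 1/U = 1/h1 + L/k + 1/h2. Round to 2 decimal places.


1/U = 1/h1 + L/k + 1/h2
1/U = 1/1004 + 0.01/95 + 1/397
1/U = 0.0009960159 + 0.0001052632 + 0.0025188917
1/U = 0.0036201708
U = 276.23 W/(m^2*K)


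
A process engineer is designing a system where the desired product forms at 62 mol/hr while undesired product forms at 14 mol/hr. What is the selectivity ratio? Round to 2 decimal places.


S = desired product rate / undesired product rate
S = 62 / 14
S = 4.43


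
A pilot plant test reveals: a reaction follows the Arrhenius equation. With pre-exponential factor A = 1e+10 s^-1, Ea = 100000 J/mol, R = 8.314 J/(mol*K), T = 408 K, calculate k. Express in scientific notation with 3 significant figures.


k = A * exp(-Ea/(R*T))
k = 1e+10 * exp(-100000 / (8.314 * 408))
k = 1e+10 * exp(-29.480159)
k = 1.57e-03


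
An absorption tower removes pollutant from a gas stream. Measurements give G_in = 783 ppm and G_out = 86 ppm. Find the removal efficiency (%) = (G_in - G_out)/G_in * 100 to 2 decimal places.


Efficiency = (G_in - G_out) / G_in * 100%
Efficiency = (783 - 86) / 783 * 100
Efficiency = 697 / 783 * 100
Efficiency = 89.02%


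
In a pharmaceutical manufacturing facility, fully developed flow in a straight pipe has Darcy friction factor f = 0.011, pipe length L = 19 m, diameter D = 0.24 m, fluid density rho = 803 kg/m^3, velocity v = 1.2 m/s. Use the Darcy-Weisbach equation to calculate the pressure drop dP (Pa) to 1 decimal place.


dP = f * (L/D) * (rho*v^2/2)
dP = 0.011 * (19/0.24) * (803*1.2^2/2)
L/D = 79.16666667
rho*v^2/2 = 803*1.44/2 = 578.16
dP = 0.011 * 79.16666667 * 578.16
dP = 503.5 Pa


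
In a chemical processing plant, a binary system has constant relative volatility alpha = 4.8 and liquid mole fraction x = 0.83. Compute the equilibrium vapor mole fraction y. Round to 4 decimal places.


y = alpha*x / (1 + (alpha-1)*x)
y = 4.8*0.83 / (1 + (4.8-1)*0.83)
y = 3.984 / (1 + 3.154)
y = 3.984 / 4.154
y = 0.9591


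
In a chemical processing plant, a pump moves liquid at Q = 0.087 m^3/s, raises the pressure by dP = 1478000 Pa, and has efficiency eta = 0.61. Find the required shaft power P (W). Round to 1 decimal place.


P = Q * dP / eta
P = 0.087 * 1478000 / 0.61
P = 128586.0 / 0.61
P = 210796.7 W


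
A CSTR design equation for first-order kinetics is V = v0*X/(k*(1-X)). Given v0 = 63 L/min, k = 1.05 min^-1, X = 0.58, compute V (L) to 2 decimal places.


V = v0 * X / (k * (1 - X))
V = 63 * 0.58 / (1.05 * (1 - 0.58))
V = 36.54 / (1.05 * 0.42)
V = 36.54 / 0.441
V = 82.86 L


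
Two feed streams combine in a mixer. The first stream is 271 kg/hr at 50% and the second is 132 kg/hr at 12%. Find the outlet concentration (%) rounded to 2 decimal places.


Mass balance on solute: F1*x1 + F2*x2 = F3*x3
F3 = F1 + F2 = 271 + 132 = 403 kg/hr
x3 = (F1*x1 + F2*x2)/F3
x3 = (271*0.5 + 132*0.12) / 403
x3 = 37.55%


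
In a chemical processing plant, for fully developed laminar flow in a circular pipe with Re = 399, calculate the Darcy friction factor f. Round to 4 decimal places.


f = 64 / Re
f = 64 / 399
f = 0.1604


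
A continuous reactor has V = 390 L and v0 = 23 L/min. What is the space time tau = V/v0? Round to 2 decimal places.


tau = V / v0
tau = 390 / 23
tau = 16.96 min


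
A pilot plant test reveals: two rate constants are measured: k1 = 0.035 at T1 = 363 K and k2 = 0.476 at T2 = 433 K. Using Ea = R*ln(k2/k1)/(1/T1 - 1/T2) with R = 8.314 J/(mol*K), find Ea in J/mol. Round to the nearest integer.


Ea = R * ln(k2/k1) / (1/T1 - 1/T2)
ln(k2/k1) = ln(0.476/0.035) = 2.6100698
1/T1 - 1/T2 = 1/363 - 1/433 = 0.000445352114
Ea = 8.314 * 2.6100698 / 0.000445352114
Ea = 48726 J/mol


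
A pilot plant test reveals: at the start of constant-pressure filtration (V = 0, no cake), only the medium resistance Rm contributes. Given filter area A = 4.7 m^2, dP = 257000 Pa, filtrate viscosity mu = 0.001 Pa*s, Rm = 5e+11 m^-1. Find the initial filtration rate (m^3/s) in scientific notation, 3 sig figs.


rate = A * dP / (mu * Rm)
rate = 4.7 * 257000 / (0.001 * 5e+11)
rate = 1207900.0 / 5.000e+08
rate = 2.42e-03 m^3/s


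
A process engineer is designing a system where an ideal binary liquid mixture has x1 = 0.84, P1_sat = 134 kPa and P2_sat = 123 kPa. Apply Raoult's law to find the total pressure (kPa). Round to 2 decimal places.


P = x1*P1_sat + x2*P2_sat
x2 = 1 - x1 = 1 - 0.84 = 0.16
P = 0.84*134 + 0.16*123
P = 112.56 + 19.68
P = 132.24 kPa


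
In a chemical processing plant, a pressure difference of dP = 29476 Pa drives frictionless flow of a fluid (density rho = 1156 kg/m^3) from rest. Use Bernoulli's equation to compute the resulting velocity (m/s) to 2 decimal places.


v = sqrt(2*dP/rho)
v = sqrt(2*29476/1156)
v = sqrt(50.99654)
v = 7.14 m/s


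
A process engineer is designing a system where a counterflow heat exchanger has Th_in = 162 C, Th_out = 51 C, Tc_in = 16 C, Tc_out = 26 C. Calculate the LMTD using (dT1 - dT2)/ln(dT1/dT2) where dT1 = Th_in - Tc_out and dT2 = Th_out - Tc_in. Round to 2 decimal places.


dT1 = Th_in - Tc_out = 162 - 26 = 136
dT2 = Th_out - Tc_in = 51 - 16 = 35
LMTD = (dT1 - dT2) / ln(dT1/dT2)
LMTD = (136 - 35) / ln(136/35)
LMTD = 74.41 K


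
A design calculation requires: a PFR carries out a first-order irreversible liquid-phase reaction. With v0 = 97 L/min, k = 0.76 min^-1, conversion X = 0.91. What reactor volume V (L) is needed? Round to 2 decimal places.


V = (v0/k) * ln(1/(1-X))
V = (97/0.76) * ln(1/(1-0.91))
V = 127.631579 * ln(11.111111)
V = 127.631579 * 2.407946
V = 307.33 L


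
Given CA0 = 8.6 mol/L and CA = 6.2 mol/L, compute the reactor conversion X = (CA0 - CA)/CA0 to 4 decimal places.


X = (CA0 - CA) / CA0
X = (8.6 - 6.2) / 8.6
X = 2.4 / 8.6
X = 0.2791


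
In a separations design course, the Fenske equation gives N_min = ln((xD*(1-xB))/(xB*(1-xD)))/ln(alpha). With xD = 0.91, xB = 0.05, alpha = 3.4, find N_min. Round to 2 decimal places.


N_min = ln((xD*(1-xB))/(xB*(1-xD))) / ln(alpha)
Numerator inside ln: 0.8645 / 0.0045 = 192.111111
ln(192.111111) = 5.258074
ln(alpha) = ln(3.4) = 1.223775
N_min = 5.258074 / 1.223775 = 4.30


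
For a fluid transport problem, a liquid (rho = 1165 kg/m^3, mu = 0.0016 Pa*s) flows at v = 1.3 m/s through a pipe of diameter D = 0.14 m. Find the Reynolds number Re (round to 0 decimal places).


Re = rho * v * D / mu
Re = 1165 * 1.3 * 0.14 / 0.0016
Re = 212.03 / 0.0016
Re = 132519


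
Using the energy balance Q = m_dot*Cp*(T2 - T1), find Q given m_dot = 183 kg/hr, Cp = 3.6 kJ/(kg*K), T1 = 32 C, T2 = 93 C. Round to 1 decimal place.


Q = m_dot * Cp * (T2 - T1)
Q = 183 * 3.6 * (93 - 32)
Q = 183 * 3.6 * 61
Q = 40186.8 kJ/hr


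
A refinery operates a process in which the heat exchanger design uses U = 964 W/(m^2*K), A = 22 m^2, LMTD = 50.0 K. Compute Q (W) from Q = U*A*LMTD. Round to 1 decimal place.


Q = U * A * LMTD
Q = 964 * 22 * 50.0
Q = 1060400.0 W


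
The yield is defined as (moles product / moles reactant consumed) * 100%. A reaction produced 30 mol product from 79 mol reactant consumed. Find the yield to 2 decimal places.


Yield = (moles product / moles consumed) * 100%
Yield = (30 / 79) * 100
Yield = 0.3797 * 100
Yield = 37.97%


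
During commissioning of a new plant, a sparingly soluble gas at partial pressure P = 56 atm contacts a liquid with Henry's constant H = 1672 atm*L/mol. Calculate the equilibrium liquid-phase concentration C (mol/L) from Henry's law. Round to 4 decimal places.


C = P / H
C = 56 / 1672
C = 0.0335 mol/L


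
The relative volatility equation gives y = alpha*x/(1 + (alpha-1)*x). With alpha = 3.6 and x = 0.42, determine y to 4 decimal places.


y = alpha*x / (1 + (alpha-1)*x)
y = 3.6*0.42 / (1 + (3.6-1)*0.42)
y = 1.512 / (1 + 1.092)
y = 1.512 / 2.092
y = 0.7228


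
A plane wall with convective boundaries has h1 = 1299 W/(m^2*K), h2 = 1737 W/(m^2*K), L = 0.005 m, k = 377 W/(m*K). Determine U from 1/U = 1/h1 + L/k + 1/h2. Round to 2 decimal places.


1/U = 1/h1 + L/k + 1/h2
1/U = 1/1299 + 0.005/377 + 1/1737
1/U = 0.0007698229 + 1.32626e-05 + 0.0005757052
1/U = 0.0013587907
U = 735.95 W/(m^2*K)


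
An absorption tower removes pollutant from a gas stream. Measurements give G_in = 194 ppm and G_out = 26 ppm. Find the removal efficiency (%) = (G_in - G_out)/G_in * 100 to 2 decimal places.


Efficiency = (G_in - G_out) / G_in * 100%
Efficiency = (194 - 26) / 194 * 100
Efficiency = 168 / 194 * 100
Efficiency = 86.60%


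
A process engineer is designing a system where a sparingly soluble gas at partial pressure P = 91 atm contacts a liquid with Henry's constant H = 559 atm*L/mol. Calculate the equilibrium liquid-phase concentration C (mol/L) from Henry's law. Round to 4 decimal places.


C = P / H
C = 91 / 559
C = 0.1628 mol/L


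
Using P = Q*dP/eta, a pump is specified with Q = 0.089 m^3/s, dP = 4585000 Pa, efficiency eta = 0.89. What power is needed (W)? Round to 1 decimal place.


P = Q * dP / eta
P = 0.089 * 4585000 / 0.89
P = 408065.0 / 0.89
P = 458500.0 W


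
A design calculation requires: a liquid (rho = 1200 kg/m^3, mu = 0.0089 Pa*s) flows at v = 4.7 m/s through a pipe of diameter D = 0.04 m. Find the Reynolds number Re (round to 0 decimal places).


Re = rho * v * D / mu
Re = 1200 * 4.7 * 0.04 / 0.0089
Re = 225.6 / 0.0089
Re = 25348


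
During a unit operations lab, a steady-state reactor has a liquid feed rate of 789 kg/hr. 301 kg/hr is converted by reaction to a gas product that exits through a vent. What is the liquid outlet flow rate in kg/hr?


Steady-state mass balance on the main outlet: F_out = F_in - F_removed
F_out = 789 - 301
F_out = 488 kg/hr


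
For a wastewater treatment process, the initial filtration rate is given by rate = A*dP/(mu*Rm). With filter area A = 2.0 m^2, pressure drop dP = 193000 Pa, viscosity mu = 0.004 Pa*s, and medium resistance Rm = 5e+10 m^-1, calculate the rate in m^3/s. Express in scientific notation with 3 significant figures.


rate = A * dP / (mu * Rm)
rate = 2.0 * 193000 / (0.004 * 5e+10)
rate = 386000.0 / 2.000e+08
rate = 1.93e-03 m^3/s


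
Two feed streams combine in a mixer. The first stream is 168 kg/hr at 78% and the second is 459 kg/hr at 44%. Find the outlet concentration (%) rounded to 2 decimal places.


Mass balance on solute: F1*x1 + F2*x2 = F3*x3
F3 = F1 + F2 = 168 + 459 = 627 kg/hr
x3 = (F1*x1 + F2*x2)/F3
x3 = (168*0.78 + 459*0.44) / 627
x3 = 53.11%


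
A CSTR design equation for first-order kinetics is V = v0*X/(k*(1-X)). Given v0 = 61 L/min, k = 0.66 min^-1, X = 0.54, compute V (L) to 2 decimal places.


V = v0 * X / (k * (1 - X))
V = 61 * 0.54 / (0.66 * (1 - 0.54))
V = 32.94 / (0.66 * 0.46)
V = 32.94 / 0.3036
V = 108.50 L


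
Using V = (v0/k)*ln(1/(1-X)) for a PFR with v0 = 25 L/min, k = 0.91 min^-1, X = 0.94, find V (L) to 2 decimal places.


V = (v0/k) * ln(1/(1-X))
V = (25/0.91) * ln(1/(1-0.94))
V = 27.472527 * ln(16.666667)
V = 27.472527 * 2.813411
V = 77.29 L


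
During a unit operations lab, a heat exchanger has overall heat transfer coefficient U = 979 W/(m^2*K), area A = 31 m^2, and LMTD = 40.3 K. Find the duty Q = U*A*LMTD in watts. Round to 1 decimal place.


Q = U * A * LMTD
Q = 979 * 31 * 40.3
Q = 1223064.7 W


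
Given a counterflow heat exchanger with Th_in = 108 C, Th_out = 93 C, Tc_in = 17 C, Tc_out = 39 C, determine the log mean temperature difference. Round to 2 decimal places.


dT1 = Th_in - Tc_out = 108 - 39 = 69
dT2 = Th_out - Tc_in = 93 - 17 = 76
LMTD = (dT1 - dT2) / ln(dT1/dT2)
LMTD = (69 - 76) / ln(69/76)
LMTD = 72.44 K


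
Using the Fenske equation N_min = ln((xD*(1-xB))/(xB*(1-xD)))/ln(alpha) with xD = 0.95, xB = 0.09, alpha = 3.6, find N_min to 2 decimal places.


N_min = ln((xD*(1-xB))/(xB*(1-xD))) / ln(alpha)
Numerator inside ln: 0.8645 / 0.0045 = 192.111111
ln(192.111111) = 5.258074
ln(alpha) = ln(3.6) = 1.280934
N_min = 5.258074 / 1.280934 = 4.10


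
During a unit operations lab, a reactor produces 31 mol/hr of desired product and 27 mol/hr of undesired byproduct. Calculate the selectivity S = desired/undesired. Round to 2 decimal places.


S = desired product rate / undesired product rate
S = 31 / 27
S = 1.15


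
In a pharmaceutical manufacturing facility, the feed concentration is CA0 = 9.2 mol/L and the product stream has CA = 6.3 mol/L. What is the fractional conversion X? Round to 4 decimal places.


X = (CA0 - CA) / CA0
X = (9.2 - 6.3) / 9.2
X = 2.9 / 9.2
X = 0.3152


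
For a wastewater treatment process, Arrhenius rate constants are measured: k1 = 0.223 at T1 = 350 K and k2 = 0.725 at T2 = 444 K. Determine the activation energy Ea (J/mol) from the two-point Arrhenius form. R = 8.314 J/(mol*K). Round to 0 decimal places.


Ea = R * ln(k2/k1) / (1/T1 - 1/T2)
ln(k2/k1) = ln(0.725/0.223) = 1.1789999
1/T1 - 1/T2 = 1/350 - 1/444 = 0.000604890605
Ea = 8.314 * 1.1789999 / 0.000604890605
Ea = 16205 J/mol


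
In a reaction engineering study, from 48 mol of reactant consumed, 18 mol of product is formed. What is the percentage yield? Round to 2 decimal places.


Yield = (moles product / moles consumed) * 100%
Yield = (18 / 48) * 100
Yield = 0.375 * 100
Yield = 37.50%


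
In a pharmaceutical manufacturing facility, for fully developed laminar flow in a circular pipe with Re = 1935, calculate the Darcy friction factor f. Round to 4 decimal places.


f = 64 / Re
f = 64 / 1935
f = 0.0331


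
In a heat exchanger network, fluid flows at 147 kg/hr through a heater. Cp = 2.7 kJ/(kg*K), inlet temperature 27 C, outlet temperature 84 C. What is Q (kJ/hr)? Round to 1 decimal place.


Q = m_dot * Cp * (T2 - T1)
Q = 147 * 2.7 * (84 - 27)
Q = 147 * 2.7 * 57
Q = 22623.3 kJ/hr


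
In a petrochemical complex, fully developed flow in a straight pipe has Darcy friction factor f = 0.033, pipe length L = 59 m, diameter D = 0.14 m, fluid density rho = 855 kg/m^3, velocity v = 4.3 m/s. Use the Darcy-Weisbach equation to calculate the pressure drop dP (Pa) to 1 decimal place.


dP = f * (L/D) * (rho*v^2/2)
dP = 0.033 * (59/0.14) * (855*4.3^2/2)
L/D = 421.42857143
rho*v^2/2 = 855*18.49/2 = 7904.475
dP = 0.033 * 421.42857143 * 7904.475
dP = 109928.7 Pa


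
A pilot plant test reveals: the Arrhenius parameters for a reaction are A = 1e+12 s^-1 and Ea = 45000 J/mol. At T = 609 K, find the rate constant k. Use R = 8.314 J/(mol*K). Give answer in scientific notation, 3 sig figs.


k = A * exp(-Ea/(R*T))
k = 1e+12 * exp(-45000 / (8.314 * 609))
k = 1e+12 * exp(-8.887614)
k = 1.38e+08


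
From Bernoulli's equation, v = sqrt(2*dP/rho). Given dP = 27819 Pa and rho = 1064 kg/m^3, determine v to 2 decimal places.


v = sqrt(2*dP/rho)
v = sqrt(2*27819/1064)
v = sqrt(52.291353)
v = 7.23 m/s


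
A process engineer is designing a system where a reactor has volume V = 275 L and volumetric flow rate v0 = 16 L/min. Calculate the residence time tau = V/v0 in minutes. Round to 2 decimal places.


tau = V / v0
tau = 275 / 16
tau = 17.19 min


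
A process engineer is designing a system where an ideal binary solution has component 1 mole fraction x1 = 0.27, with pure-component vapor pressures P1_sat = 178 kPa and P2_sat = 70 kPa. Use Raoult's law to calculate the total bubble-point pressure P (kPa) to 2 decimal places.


P = x1*P1_sat + x2*P2_sat
x2 = 1 - x1 = 1 - 0.27 = 0.73
P = 0.27*178 + 0.73*70
P = 48.06 + 51.1
P = 99.16 kPa


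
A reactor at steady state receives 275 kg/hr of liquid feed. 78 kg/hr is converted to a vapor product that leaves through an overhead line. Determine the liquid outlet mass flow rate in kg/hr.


Steady-state mass balance on the main outlet: F_out = F_in - F_removed
F_out = 275 - 78
F_out = 197 kg/hr


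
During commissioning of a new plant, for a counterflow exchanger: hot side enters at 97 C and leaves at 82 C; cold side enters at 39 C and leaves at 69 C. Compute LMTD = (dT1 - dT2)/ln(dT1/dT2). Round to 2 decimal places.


dT1 = Th_in - Tc_out = 97 - 69 = 28
dT2 = Th_out - Tc_in = 82 - 39 = 43
LMTD = (dT1 - dT2) / ln(dT1/dT2)
LMTD = (28 - 43) / ln(28/43)
LMTD = 34.97 K


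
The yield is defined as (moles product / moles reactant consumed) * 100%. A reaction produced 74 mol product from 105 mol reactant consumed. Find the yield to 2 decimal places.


Yield = (moles product / moles consumed) * 100%
Yield = (74 / 105) * 100
Yield = 0.7048 * 100
Yield = 70.48%


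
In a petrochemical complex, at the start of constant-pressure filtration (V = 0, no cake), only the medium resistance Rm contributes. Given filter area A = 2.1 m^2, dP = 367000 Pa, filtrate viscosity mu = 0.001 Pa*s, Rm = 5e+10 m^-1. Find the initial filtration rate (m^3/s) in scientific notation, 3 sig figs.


rate = A * dP / (mu * Rm)
rate = 2.1 * 367000 / (0.001 * 5e+10)
rate = 770700.0 / 5.000e+07
rate = 1.54e-02 m^3/s


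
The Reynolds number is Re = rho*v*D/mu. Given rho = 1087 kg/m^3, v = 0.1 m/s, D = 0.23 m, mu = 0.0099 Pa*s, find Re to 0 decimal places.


Re = rho * v * D / mu
Re = 1087 * 0.1 * 0.23 / 0.0099
Re = 25.001 / 0.0099
Re = 2525


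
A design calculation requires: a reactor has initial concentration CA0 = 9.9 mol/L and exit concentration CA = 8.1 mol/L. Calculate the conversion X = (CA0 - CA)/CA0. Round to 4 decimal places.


X = (CA0 - CA) / CA0
X = (9.9 - 8.1) / 9.9
X = 1.8 / 9.9
X = 0.1818


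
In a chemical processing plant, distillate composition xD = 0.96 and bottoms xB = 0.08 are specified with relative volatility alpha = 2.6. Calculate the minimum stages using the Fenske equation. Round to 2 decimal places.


N_min = ln((xD*(1-xB))/(xB*(1-xD))) / ln(alpha)
Numerator inside ln: 0.8832 / 0.0032 = 276.0
ln(276.0) = 5.620401
ln(alpha) = ln(2.6) = 0.955511
N_min = 5.620401 / 0.955511 = 5.88


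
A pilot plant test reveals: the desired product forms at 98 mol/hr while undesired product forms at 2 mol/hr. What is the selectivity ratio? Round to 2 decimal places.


S = desired product rate / undesired product rate
S = 98 / 2
S = 49.00


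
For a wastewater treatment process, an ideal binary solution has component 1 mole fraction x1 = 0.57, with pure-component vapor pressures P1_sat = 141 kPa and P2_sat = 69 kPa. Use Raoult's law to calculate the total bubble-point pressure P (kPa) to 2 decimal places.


P = x1*P1_sat + x2*P2_sat
x2 = 1 - x1 = 1 - 0.57 = 0.43
P = 0.57*141 + 0.43*69
P = 80.37 + 29.67
P = 110.04 kPa


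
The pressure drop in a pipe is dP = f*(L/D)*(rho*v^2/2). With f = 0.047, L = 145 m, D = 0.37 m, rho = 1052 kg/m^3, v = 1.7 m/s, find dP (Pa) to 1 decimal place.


dP = f * (L/D) * (rho*v^2/2)
dP = 0.047 * (145/0.37) * (1052*1.7^2/2)
L/D = 391.89189189
rho*v^2/2 = 1052*2.89/2 = 1520.14
dP = 0.047 * 391.89189189 * 1520.14
dP = 27999.3 Pa


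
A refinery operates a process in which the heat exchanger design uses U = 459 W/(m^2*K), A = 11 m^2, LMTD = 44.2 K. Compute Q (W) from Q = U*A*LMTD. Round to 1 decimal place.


Q = U * A * LMTD
Q = 459 * 11 * 44.2
Q = 223165.8 W


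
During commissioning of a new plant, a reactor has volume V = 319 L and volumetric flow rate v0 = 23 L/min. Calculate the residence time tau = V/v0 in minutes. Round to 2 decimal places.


tau = V / v0
tau = 319 / 23
tau = 13.87 min


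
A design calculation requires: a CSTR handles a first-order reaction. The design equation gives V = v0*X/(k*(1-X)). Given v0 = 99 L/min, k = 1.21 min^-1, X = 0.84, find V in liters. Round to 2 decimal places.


V = v0 * X / (k * (1 - X))
V = 99 * 0.84 / (1.21 * (1 - 0.84))
V = 83.16 / (1.21 * 0.16)
V = 83.16 / 0.1936
V = 429.55 L


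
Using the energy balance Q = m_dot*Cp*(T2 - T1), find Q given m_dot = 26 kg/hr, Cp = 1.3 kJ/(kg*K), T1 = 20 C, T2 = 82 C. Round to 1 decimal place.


Q = m_dot * Cp * (T2 - T1)
Q = 26 * 1.3 * (82 - 20)
Q = 26 * 1.3 * 62
Q = 2095.6 kJ/hr


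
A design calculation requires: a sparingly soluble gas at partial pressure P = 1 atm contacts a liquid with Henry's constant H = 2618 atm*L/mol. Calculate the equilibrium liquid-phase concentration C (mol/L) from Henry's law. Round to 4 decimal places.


C = P / H
C = 1 / 2618
C = 0.0004 mol/L


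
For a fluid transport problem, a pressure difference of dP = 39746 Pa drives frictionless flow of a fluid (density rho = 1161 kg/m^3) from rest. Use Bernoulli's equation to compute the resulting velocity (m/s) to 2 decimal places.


v = sqrt(2*dP/rho)
v = sqrt(2*39746/1161)
v = sqrt(68.468562)
v = 8.27 m/s


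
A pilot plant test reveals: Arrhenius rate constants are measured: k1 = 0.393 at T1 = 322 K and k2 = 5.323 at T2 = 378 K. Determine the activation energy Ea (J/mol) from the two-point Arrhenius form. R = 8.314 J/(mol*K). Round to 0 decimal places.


Ea = R * ln(k2/k1) / (1/T1 - 1/T2)
ln(k2/k1) = ln(5.323/0.393) = 2.6059827
1/T1 - 1/T2 = 1/322 - 1/378 = 0.000460087417
Ea = 8.314 * 2.6059827 / 0.000460087417
Ea = 47091 J/mol


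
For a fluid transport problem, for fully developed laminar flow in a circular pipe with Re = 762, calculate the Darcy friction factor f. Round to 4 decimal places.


f = 64 / Re
f = 64 / 762
f = 0.0840


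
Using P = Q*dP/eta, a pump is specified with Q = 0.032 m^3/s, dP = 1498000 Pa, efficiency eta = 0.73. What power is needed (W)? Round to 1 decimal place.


P = Q * dP / eta
P = 0.032 * 1498000 / 0.73
P = 47936.0 / 0.73
P = 65665.8 W


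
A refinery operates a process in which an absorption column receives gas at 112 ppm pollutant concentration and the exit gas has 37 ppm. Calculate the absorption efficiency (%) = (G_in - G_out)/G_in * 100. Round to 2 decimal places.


Efficiency = (G_in - G_out) / G_in * 100%
Efficiency = (112 - 37) / 112 * 100
Efficiency = 75 / 112 * 100
Efficiency = 66.96%


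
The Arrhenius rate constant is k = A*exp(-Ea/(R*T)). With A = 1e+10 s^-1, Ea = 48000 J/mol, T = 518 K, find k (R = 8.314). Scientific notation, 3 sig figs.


k = A * exp(-Ea/(R*T))
k = 1e+10 * exp(-48000 / (8.314 * 518))
k = 1e+10 * exp(-11.145549)
k = 1.44e+05


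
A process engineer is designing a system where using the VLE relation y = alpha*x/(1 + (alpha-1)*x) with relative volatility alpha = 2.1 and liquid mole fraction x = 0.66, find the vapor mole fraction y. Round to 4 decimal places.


y = alpha*x / (1 + (alpha-1)*x)
y = 2.1*0.66 / (1 + (2.1-1)*0.66)
y = 1.386 / (1 + 0.726)
y = 1.386 / 1.726
y = 0.8030


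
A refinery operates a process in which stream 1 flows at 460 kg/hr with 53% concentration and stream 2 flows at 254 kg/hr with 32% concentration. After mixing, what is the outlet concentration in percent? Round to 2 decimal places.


Mass balance on solute: F1*x1 + F2*x2 = F3*x3
F3 = F1 + F2 = 460 + 254 = 714 kg/hr
x3 = (F1*x1 + F2*x2)/F3
x3 = (460*0.53 + 254*0.32) / 714
x3 = 45.53%


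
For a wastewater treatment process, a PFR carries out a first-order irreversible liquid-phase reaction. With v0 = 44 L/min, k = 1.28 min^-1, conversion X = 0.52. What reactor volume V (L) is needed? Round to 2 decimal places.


V = (v0/k) * ln(1/(1-X))
V = (44/1.28) * ln(1/(1-0.52))
V = 34.375 * ln(2.083333)
V = 34.375 * 0.733969
V = 25.23 L


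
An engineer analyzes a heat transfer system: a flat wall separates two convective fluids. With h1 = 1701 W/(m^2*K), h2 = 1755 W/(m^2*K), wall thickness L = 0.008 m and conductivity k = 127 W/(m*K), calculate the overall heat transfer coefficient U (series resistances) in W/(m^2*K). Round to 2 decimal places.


1/U = 1/h1 + L/k + 1/h2
1/U = 1/1701 + 0.008/127 + 1/1755
1/U = 0.0005878895 + 6.29921e-05 + 0.0005698006
1/U = 0.0012206822
U = 819.21 W/(m^2*K)


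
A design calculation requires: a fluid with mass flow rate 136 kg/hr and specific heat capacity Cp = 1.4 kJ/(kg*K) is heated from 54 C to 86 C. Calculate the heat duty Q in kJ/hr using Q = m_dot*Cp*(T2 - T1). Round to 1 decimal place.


Q = m_dot * Cp * (T2 - T1)
Q = 136 * 1.4 * (86 - 54)
Q = 136 * 1.4 * 32
Q = 6092.8 kJ/hr


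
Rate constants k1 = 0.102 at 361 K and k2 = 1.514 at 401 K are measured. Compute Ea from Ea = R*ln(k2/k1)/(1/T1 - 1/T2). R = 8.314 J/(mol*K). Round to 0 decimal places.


Ea = R * ln(k2/k1) / (1/T1 - 1/T2)
ln(k2/k1) = ln(1.514/0.102) = 2.6975376
1/T1 - 1/T2 = 1/361 - 1/401 = 0.000276317516
Ea = 8.314 * 2.6975376 / 0.000276317516
Ea = 81165 J/mol


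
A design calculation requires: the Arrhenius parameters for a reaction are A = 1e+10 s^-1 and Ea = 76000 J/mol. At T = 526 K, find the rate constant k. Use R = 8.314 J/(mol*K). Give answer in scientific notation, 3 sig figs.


k = A * exp(-Ea/(R*T))
k = 1e+10 * exp(-76000 / (8.314 * 526))
k = 1e+10 * exp(-17.378722)
k = 2.83e+02


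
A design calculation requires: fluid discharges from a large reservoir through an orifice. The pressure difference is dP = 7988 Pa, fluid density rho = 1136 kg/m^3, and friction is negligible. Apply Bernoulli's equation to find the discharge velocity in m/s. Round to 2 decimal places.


v = sqrt(2*dP/rho)
v = sqrt(2*7988/1136)
v = sqrt(14.06338)
v = 3.75 m/s


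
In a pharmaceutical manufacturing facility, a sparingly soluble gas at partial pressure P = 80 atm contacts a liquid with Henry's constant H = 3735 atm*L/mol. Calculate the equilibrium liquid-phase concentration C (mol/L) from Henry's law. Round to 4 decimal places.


C = P / H
C = 80 / 3735
C = 0.0214 mol/L


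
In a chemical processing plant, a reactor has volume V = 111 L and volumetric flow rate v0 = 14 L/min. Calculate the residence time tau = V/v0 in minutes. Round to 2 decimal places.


tau = V / v0
tau = 111 / 14
tau = 7.93 min


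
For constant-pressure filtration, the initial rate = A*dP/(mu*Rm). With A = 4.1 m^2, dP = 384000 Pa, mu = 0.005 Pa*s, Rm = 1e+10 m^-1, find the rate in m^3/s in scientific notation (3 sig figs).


rate = A * dP / (mu * Rm)
rate = 4.1 * 384000 / (0.005 * 1e+10)
rate = 1574400.0 / 5.000e+07
rate = 3.15e-02 m^3/s


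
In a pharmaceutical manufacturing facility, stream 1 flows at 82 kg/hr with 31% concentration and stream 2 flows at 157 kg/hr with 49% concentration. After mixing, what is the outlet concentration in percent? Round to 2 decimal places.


Mass balance on solute: F1*x1 + F2*x2 = F3*x3
F3 = F1 + F2 = 82 + 157 = 239 kg/hr
x3 = (F1*x1 + F2*x2)/F3
x3 = (82*0.31 + 157*0.49) / 239
x3 = 42.82%


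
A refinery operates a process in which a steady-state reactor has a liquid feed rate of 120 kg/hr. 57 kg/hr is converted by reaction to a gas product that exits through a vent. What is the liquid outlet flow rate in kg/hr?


Steady-state mass balance on the main outlet: F_out = F_in - F_removed
F_out = 120 - 57
F_out = 63 kg/hr


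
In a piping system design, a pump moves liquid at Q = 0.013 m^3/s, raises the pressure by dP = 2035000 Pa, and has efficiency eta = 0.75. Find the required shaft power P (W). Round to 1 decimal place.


P = Q * dP / eta
P = 0.013 * 2035000 / 0.75
P = 26455.0 / 0.75
P = 35273.3 W


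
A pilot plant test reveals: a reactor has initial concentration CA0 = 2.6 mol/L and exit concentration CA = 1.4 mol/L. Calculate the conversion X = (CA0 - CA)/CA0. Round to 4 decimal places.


X = (CA0 - CA) / CA0
X = (2.6 - 1.4) / 2.6
X = 1.2 / 2.6
X = 0.4615


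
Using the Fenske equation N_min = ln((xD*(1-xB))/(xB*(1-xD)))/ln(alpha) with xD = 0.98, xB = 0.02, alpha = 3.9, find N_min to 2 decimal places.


N_min = ln((xD*(1-xB))/(xB*(1-xD))) / ln(alpha)
Numerator inside ln: 0.9604 / 0.0004 = 2401.0
ln(2401.0) = 7.783641
ln(alpha) = ln(3.9) = 1.360977
N_min = 7.783641 / 1.360977 = 5.72


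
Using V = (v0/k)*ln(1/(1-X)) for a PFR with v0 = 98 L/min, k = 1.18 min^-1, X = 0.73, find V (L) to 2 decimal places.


V = (v0/k) * ln(1/(1-X))
V = (98/1.18) * ln(1/(1-0.73))
V = 83.050847 * ln(3.703704)
V = 83.050847 * 1.309333
V = 108.74 L


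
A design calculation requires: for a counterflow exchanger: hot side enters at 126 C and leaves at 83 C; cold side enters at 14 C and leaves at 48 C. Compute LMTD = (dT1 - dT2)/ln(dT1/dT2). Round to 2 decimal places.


dT1 = Th_in - Tc_out = 126 - 48 = 78
dT2 = Th_out - Tc_in = 83 - 14 = 69
LMTD = (dT1 - dT2) / ln(dT1/dT2)
LMTD = (78 - 69) / ln(78/69)
LMTD = 73.41 K


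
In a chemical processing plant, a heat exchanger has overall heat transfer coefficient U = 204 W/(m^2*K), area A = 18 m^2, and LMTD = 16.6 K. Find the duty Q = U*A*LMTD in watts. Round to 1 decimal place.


Q = U * A * LMTD
Q = 204 * 18 * 16.6
Q = 60955.2 W


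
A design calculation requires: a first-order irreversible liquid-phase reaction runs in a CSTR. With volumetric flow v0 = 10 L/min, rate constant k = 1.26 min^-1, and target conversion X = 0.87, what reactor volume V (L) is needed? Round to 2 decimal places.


V = v0 * X / (k * (1 - X))
V = 10 * 0.87 / (1.26 * (1 - 0.87))
V = 8.7 / (1.26 * 0.13)
V = 8.7 / 0.1638
V = 53.11 L


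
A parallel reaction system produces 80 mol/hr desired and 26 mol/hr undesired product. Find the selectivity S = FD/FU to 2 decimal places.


S = desired product rate / undesired product rate
S = 80 / 26
S = 3.08


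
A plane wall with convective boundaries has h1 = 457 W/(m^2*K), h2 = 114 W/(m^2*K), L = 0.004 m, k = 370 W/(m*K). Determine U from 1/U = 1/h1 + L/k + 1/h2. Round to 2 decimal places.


1/U = 1/h1 + L/k + 1/h2
1/U = 1/457 + 0.004/370 + 1/114
1/U = 0.0021881838 + 1.08108e-05 + 0.0087719298
1/U = 0.0109709244
U = 91.15 W/(m^2*K)


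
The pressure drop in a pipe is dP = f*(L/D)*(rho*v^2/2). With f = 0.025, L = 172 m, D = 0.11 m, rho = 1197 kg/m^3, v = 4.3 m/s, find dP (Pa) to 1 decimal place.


dP = f * (L/D) * (rho*v^2/2)
dP = 0.025 * (172/0.11) * (1197*4.3^2/2)
L/D = 1563.63636364
rho*v^2/2 = 1197*18.49/2 = 11066.265
dP = 0.025 * 1563.63636364 * 11066.265
dP = 432590.4 Pa


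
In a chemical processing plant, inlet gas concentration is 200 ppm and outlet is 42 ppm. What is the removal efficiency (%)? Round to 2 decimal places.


Efficiency = (G_in - G_out) / G_in * 100%
Efficiency = (200 - 42) / 200 * 100
Efficiency = 158 / 200 * 100
Efficiency = 79.00%


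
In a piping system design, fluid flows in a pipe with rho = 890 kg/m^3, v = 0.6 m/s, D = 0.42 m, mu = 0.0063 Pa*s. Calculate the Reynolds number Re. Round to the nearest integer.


Re = rho * v * D / mu
Re = 890 * 0.6 * 0.42 / 0.0063
Re = 224.28 / 0.0063
Re = 35600


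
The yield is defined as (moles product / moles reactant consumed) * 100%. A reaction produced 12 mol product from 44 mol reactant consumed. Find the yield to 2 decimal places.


Yield = (moles product / moles consumed) * 100%
Yield = (12 / 44) * 100
Yield = 0.2727 * 100
Yield = 27.27%


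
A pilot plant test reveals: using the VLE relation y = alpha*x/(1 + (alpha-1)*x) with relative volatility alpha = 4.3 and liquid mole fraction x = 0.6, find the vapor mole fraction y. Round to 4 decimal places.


y = alpha*x / (1 + (alpha-1)*x)
y = 4.3*0.6 / (1 + (4.3-1)*0.6)
y = 2.58 / (1 + 1.98)
y = 2.58 / 2.98
y = 0.8658


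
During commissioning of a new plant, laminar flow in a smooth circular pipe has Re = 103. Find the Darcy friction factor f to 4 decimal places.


f = 64 / Re
f = 64 / 103
f = 0.6214


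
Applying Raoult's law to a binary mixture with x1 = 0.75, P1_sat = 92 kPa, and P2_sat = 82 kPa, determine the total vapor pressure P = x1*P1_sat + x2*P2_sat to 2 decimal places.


P = x1*P1_sat + x2*P2_sat
x2 = 1 - x1 = 1 - 0.75 = 0.25
P = 0.75*92 + 0.25*82
P = 69.0 + 20.5
P = 89.50 kPa


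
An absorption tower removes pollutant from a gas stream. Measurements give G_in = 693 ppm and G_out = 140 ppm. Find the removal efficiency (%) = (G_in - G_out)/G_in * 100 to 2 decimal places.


Efficiency = (G_in - G_out) / G_in * 100%
Efficiency = (693 - 140) / 693 * 100
Efficiency = 553 / 693 * 100
Efficiency = 79.80%


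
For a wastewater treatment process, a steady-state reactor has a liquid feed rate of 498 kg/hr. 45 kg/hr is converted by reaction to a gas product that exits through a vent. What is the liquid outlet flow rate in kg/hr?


Steady-state mass balance on the main outlet: F_out = F_in - F_removed
F_out = 498 - 45
F_out = 453 kg/hr


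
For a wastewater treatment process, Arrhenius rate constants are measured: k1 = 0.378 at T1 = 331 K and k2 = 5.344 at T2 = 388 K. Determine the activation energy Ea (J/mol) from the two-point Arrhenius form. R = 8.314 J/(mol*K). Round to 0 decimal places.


Ea = R * ln(k2/k1) / (1/T1 - 1/T2)
ln(k2/k1) = ln(5.344/0.378) = 2.6488355
1/T1 - 1/T2 = 1/331 - 1/388 = 0.000443828449
Ea = 8.314 * 2.6488355 / 0.000443828449
Ea = 49619 J/mol


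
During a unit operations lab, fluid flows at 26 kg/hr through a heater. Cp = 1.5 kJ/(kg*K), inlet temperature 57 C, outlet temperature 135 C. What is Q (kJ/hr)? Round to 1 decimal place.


Q = m_dot * Cp * (T2 - T1)
Q = 26 * 1.5 * (135 - 57)
Q = 26 * 1.5 * 78
Q = 3042.0 kJ/hr


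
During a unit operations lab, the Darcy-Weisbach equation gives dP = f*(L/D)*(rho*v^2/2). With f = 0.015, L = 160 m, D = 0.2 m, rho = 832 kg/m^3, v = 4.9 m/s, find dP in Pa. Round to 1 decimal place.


dP = f * (L/D) * (rho*v^2/2)
dP = 0.015 * (160/0.2) * (832*4.9^2/2)
L/D = 800.0
rho*v^2/2 = 832*24.01/2 = 9988.16
dP = 0.015 * 800.0 * 9988.16
dP = 119857.9 Pa


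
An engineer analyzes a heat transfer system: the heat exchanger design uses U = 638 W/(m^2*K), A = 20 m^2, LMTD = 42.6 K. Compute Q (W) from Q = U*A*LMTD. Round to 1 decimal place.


Q = U * A * LMTD
Q = 638 * 20 * 42.6
Q = 543576.0 W


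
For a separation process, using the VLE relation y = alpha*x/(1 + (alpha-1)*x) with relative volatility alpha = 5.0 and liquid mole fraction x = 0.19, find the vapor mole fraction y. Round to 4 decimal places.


y = alpha*x / (1 + (alpha-1)*x)
y = 5.0*0.19 / (1 + (5.0-1)*0.19)
y = 0.95 / (1 + 0.76)
y = 0.95 / 1.76
y = 0.5398


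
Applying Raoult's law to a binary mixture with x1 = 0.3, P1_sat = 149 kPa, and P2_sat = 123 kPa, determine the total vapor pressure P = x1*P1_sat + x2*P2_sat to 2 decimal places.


P = x1*P1_sat + x2*P2_sat
x2 = 1 - x1 = 1 - 0.3 = 0.7
P = 0.3*149 + 0.7*123
P = 44.7 + 86.1
P = 130.80 kPa


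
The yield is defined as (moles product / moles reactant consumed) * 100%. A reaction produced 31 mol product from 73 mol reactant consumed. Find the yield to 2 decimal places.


Yield = (moles product / moles consumed) * 100%
Yield = (31 / 73) * 100
Yield = 0.4247 * 100
Yield = 42.47%


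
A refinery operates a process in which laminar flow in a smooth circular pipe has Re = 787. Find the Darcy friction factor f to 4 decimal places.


f = 64 / Re
f = 64 / 787
f = 0.0813


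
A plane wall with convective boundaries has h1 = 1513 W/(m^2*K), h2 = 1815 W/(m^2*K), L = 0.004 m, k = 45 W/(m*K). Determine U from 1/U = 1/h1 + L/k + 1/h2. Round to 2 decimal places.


1/U = 1/h1 + L/k + 1/h2
1/U = 1/1513 + 0.004/45 + 1/1815
1/U = 0.0006609385 + 8.88889e-05 + 0.0005509642
1/U = 0.0013007916
U = 768.76 W/(m^2*K)


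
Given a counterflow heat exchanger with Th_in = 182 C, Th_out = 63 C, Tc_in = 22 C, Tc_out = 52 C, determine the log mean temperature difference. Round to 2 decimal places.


dT1 = Th_in - Tc_out = 182 - 52 = 130
dT2 = Th_out - Tc_in = 63 - 22 = 41
LMTD = (dT1 - dT2) / ln(dT1/dT2)
LMTD = (130 - 41) / ln(130/41)
LMTD = 77.13 K


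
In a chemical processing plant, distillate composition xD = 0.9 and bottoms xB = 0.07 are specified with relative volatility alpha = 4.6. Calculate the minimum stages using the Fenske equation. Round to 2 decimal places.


N_min = ln((xD*(1-xB))/(xB*(1-xD))) / ln(alpha)
Numerator inside ln: 0.837 / 0.007 = 119.571429
ln(119.571429) = 4.783914
ln(alpha) = ln(4.6) = 1.526056
N_min = 4.783914 / 1.526056 = 3.13


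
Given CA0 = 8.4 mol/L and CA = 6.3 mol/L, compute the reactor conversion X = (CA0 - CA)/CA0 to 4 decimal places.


X = (CA0 - CA) / CA0
X = (8.4 - 6.3) / 8.4
X = 2.1 / 8.4
X = 0.2500


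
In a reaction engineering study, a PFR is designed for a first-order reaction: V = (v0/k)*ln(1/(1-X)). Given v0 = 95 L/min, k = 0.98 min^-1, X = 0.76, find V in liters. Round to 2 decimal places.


V = (v0/k) * ln(1/(1-X))
V = (95/0.98) * ln(1/(1-0.76))
V = 96.938776 * ln(4.166667)
V = 96.938776 * 1.427116
V = 138.34 L


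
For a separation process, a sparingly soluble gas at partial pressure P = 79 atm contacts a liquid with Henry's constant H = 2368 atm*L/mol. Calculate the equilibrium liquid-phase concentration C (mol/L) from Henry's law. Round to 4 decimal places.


C = P / H
C = 79 / 2368
C = 0.0334 mol/L


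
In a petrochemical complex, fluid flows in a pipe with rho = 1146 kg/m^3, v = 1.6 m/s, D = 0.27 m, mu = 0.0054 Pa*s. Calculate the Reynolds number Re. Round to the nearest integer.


Re = rho * v * D / mu
Re = 1146 * 1.6 * 0.27 / 0.0054
Re = 495.072 / 0.0054
Re = 91680


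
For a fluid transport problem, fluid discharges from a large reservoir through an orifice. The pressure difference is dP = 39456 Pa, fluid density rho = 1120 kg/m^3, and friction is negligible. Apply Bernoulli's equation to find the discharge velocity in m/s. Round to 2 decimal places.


v = sqrt(2*dP/rho)
v = sqrt(2*39456/1120)
v = sqrt(70.457143)
v = 8.39 m/s


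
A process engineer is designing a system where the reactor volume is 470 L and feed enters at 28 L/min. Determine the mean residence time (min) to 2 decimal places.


tau = V / v0
tau = 470 / 28
tau = 16.79 min


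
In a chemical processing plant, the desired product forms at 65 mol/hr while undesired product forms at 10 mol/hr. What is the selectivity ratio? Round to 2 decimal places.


S = desired product rate / undesired product rate
S = 65 / 10
S = 6.50


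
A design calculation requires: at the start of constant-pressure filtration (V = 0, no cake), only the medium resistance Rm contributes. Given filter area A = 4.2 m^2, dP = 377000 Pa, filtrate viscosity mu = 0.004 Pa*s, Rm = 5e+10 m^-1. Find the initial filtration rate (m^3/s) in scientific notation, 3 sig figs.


rate = A * dP / (mu * Rm)
rate = 4.2 * 377000 / (0.004 * 5e+10)
rate = 1583400.0 / 2.000e+08
rate = 7.92e-03 m^3/s


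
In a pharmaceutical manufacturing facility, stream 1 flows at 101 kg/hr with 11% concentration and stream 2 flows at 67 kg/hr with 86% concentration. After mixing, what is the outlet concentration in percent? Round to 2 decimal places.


Mass balance on solute: F1*x1 + F2*x2 = F3*x3
F3 = F1 + F2 = 101 + 67 = 168 kg/hr
x3 = (F1*x1 + F2*x2)/F3
x3 = (101*0.11 + 67*0.86) / 168
x3 = 40.91%


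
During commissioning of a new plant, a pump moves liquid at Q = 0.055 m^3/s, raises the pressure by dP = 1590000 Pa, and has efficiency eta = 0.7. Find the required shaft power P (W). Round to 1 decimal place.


P = Q * dP / eta
P = 0.055 * 1590000 / 0.7
P = 87450.0 / 0.7
P = 124928.6 W


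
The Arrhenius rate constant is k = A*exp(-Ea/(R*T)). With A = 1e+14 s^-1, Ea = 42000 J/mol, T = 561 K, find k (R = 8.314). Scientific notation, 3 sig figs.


k = A * exp(-Ea/(R*T))
k = 1e+14 * exp(-42000 / (8.314 * 561))
k = 1e+14 * exp(-9.004848)
k = 1.23e+10


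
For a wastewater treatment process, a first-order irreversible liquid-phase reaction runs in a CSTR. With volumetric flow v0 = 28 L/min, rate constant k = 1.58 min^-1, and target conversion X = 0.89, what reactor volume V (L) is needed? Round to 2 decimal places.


V = v0 * X / (k * (1 - X))
V = 28 * 0.89 / (1.58 * (1 - 0.89))
V = 24.92 / (1.58 * 0.11)
V = 24.92 / 0.1738
V = 143.38 L


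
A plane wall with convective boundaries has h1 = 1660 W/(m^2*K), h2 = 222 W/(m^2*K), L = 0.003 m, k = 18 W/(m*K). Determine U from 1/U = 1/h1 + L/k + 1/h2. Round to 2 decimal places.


1/U = 1/h1 + L/k + 1/h2
1/U = 1/1660 + 0.003/18 + 1/222
1/U = 0.0006024096 + 0.0001666667 + 0.0045045045
1/U = 0.0052735808
U = 189.62 W/(m^2*K)
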